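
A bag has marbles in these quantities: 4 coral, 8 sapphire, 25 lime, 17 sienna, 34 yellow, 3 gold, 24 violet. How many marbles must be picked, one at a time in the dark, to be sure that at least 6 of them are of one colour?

Put each drawn marble into a box by colour. The largest draw with every box below 6 takes min(count, 5) from each colour; colours with fewer than 5 contribute all they have.
Σ min(cᵢ, 5) = 4 + 5 + 5 + 5 + 5 + 3 + 5 = 32.
Draw number 32 + 1 = 33 must push one box to 6.

33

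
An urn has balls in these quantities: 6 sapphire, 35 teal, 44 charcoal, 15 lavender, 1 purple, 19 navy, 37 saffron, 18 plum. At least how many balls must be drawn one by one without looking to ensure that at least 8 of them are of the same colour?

By the pigeonhole principle, the 8 colours are the holes; the balls drawn are the pigeons.
To avoid 8 of any one colour, the worst case takes at most 7 of each colour, or every ball of a colour that has fewer than 7.
That gives 6 + 7 + 7 + 7 + 1 + 7 + 7 + 7 = 49 balls with no colour reaching 8.
The next ball forces some colour to 8, so 49 + 1 = 50.

50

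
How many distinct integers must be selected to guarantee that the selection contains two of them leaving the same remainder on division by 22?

23

The 22 residue classes mod 22 are the pigeonholes.
With 22 integers one could put 1 in each residue class and have no class reach 2.
The 23rd integer pushes some class to 2, so 22·1 + 1 = 23.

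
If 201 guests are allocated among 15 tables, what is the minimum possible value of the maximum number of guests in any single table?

The 15 tables are the holes and the 201 guests are the pigeons.
If every table held at most 13 guests, the total would be at most 15 × 13 = 195, which is less than 201.
So some table holds at least ⌈201/15⌉ = 14 guests.

14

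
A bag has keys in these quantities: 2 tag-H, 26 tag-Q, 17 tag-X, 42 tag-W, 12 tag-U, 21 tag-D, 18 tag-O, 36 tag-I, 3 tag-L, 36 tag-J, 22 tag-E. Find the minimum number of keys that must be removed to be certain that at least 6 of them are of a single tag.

An adversary could hand out at most 5 keys per tag (tag-H, tag-L run out sooner): 2 + 5 + 5 + 5 + 5 + 5 + 5 + 5 + 3 + 5 + 5 = 50 keys and still no tag has 6.
One more key lands in a tag already at 5, so 51 draws are enough and 50 are not.

51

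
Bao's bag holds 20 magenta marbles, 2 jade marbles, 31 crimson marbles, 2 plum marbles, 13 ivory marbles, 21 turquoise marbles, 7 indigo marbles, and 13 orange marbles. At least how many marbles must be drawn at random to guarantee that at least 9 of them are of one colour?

By the pigeonhole principle, put each drawn marble into a box by colour. The largest draw with every box below 9 takes min(count, 8) from each colour; colours with fewer than 8 contribute all they have.
Σ min(cᵢ, 8) = 8 + 2 + 8 + 2 + 8 + 8 + 7 + 8 = 51.
Draw number 51 + 1 = 52 must push one box to 9.

52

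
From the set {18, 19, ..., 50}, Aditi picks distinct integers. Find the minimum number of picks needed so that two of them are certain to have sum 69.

Two chosen integers sum to 69 exactly when both halves of some pair {x, 69−x} with 19 ≤ x ≤ 69−x ≤ 50 are chosen — 16 such pairs.
The remaining 1 element (those with no distinct partner in range) can never complete a 69-sum, so the worst case takes all of them and one from each pair: 1 + 16 = 17.
By pigeonhole, the 18th integer has to be the second member of some pair, so 17 + 1 = 18.

18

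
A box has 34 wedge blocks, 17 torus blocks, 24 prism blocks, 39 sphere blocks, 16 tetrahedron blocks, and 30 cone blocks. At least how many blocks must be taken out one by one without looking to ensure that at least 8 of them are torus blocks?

In the worst case for collecting torus blocks, every non-torus block comes out first.
There are 34 + 24 + 39 + 16 + 30 = 143 non-torus blocks altogether.
After those, each further block must be torus, so 143 + 8 = 151 draws guarantee 8 torus blocks.

151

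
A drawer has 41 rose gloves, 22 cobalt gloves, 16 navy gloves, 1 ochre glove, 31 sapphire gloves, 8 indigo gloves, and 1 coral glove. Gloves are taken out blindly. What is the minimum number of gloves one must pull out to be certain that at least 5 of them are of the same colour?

An adversary could hand out at most 4 gloves per colour (ochre, coral run out sooner): 4 + 4 + 4 + 1 + 4 + 4 + 1 = 22 gloves and still no colour has 5.
One more glove lands in a colour already at 4, so 23 draws are enough and 22 are not.

23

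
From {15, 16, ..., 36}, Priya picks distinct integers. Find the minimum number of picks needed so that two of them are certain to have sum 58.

A set avoiding the sum 58 can contain at most one of each pair {x, 58−x}, plus the 8 elements whose complement lies outside the range or equal to its own complement.
The integers 15, …, 29 (15 of them) are such a set: any two sum to at least 15+16 = 31 and at most 28+29 = 57 < 58.
By pigeonhole, any 16th integer completes one of the 7 pairs, so 16 choices force a sum of 58.

16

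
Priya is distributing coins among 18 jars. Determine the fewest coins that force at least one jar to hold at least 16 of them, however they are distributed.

With 270 coins one could put exactly 15 in each of the 18 jars, and no jar would reach 16.
By the pigeonhole principle, one more coin must land in a jar that already has 15, giving it 16.
So 18 × 15 + 1 = 271 coins are required.

271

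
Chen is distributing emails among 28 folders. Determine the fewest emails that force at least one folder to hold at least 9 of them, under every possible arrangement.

225

With 224 emails one could put exactly 8 in each of the 28 folders, and no folder would reach 9.
One more email must land in a folder that already has 8, giving it 9.
So 28 × 8 + 1 = 225 emails are required.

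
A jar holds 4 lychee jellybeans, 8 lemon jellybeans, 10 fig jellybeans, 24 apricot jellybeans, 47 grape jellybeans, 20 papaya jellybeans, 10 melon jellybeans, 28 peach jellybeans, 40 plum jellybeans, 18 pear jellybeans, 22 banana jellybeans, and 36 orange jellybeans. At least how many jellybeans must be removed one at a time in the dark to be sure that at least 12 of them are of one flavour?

121

Pigeonhole: put each drawn jellybean into a box by flavour. The largest draw with every box below 12 takes min(count, 11) from each flavour; flavours with fewer than 11 contribute all they have.
Σ min(cᵢ, 11) = 4 + 8 + 10 + 11 + 11 + 11 + 10 + 11 + 11 + 11 + 11 + 11 = 120.
Draw number 120 + 1 = 121 must push one box to 12.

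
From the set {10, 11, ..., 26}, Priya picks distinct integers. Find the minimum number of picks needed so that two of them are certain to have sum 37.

Group the elements by complementary pair {x, 37−x}: {11,26}, {12,25}, {13,24}, …, giving 8 two-element pairs and 1 integer whose partner 37−x falls outside [10,26].
Pigeonhole: treating each of those 9 groups as a pigeonhole, one can pick one integer per group — 9 integers — with no two summing to 37.
The 10th integer lands in an occupied pair, forcing a sum of 37.

10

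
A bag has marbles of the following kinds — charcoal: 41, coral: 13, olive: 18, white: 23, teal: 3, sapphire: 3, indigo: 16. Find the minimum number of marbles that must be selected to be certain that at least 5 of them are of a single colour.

27

An adversary could hand out at most 4 marbles per colour (teal, sapphire run out sooner): 4 + 4 + 4 + 4 + 3 + 3 + 4 = 26 marbles and still no colour has 5.
Pigeonhole: one more marble lands in a colour already at 4, so 27 draws are enough and 26 are not.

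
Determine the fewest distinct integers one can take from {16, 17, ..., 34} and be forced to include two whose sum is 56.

Group the elements by complementary pair {x, 56−x}: {22,34}, {23,33}, {24,32}, …, giving 6 two-element pairs; the single value 28 (it cannot pair with itself since the integers are distinct); and 6 integers whose partner 56−x falls outside [16,34].
Treating each of those 13 groups as a pigeonhole, one can pick one integer per group — 13 integers — with no two summing to 56.
The 14th integer lands in an occupied pair, forcing a sum of 56.

14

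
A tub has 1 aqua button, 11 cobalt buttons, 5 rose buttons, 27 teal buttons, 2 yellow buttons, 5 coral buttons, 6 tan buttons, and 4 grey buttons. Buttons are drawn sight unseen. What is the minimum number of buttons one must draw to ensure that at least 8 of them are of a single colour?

38

The 8 colours are the holes; the buttons drawn are the pigeons.
To avoid 8 of any one colour, the worst case takes at most 7 of each colour, or every button of a colour that has fewer than 7.
That gives 1 + 7 + 5 + 7 + 2 + 5 + 6 + 4 = 37 buttons with no colour reaching 8.
The next button forces some colour to 8, so 37 + 1 = 38.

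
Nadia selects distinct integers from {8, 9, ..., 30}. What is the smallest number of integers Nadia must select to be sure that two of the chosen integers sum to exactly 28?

18

Two chosen integers sum to 28 exactly when both halves of some pair {x, 28−x} with 8 ≤ x ≤ 28−x ≤ 20 are chosen — 6 such pairs.
The remaining 11 elements (those with no distinct partner in range) can never complete a 28-sum, so the worst case takes all of them and one from each pair: 11 + 6 = 17.
Pigeonhole: the 18th integer has to be the second member of some pair, so 17 + 1 = 18.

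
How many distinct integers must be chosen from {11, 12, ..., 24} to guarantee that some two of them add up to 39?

10

Group the elements by complementary pair {x, 39−x}: {15,24}, {16,23}, {17,22}, …, giving 5 two-element pairs and 4 integers whose partner 39−x falls outside [11,24].
Pigeonhole: treating each of those 9 groups as a pigeonhole, one can pick one integer per group — 9 integers — with no two summing to 39.
The 10th integer lands in an occupied pair, forcing a sum of 39.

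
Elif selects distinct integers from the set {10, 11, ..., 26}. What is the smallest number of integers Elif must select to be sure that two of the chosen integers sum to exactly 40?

Group the elements by complementary pair {x, 40−x}: {14,26}, {15,25}, {16,24}, …, giving 6 two-element pairs, the single value 20 (it cannot pair with itself since the integers are distinct), and 4 integers whose partner 40−x falls outside [10,26].
By the pigeonhole principle, treating each of those 11 groups as a pigeonhole, one can pick one integer per group — 11 integers — with no two summing to 40.
The 12th integer lands in an occupied pair, forcing a sum of 40.

12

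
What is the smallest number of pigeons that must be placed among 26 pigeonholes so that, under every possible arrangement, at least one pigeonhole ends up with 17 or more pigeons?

417

With 416 pigeons one could put exactly 16 in each of the 26 pigeonholes, and no pigeonhole would reach 17.
One more pigeon must land in a pigeonhole that already has 16, giving it 17.
So 26 × 16 + 1 = 417 pigeons are required.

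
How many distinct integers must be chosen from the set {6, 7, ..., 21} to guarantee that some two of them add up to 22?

A set avoiding the sum 22 can contain at most one of each pair {x, 22−x}, plus the 6 elements whose complement lies outside the range or equal to its own complement.
The integers 11, …, 21 (11 of them) are such a set: any two sum to at least 11+12 = 23 > 22.
By the pigeonhole principle, any 12th integer completes one of the 5 pairs, so 12 choices force a sum of 22.

12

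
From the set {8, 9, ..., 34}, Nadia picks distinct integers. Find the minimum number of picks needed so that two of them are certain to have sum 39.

16

Group the elements by complementary pair {x, 39−x}: {8,31}, {9,30}, {10,29}, …, giving 12 two-element pairs and 3 integers whose partner 39−x falls outside [8,34].
By the pigeonhole principle, treating each of those 15 groups as a pigeonhole, one can pick one integer per group — 15 integers — with no two summing to 39.
The 16th integer lands in an occupied pair, forcing a sum of 39.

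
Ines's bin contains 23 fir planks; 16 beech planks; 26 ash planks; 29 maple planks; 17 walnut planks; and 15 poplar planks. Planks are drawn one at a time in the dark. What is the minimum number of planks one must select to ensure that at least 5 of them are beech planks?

In the worst case for collecting beech planks, every non-beech plank comes out first.
There are 23 + 26 + 29 + 17 + 15 = 110 non-beech planks altogether.
After those, each further plank must be beech, so 110 + 5 = 115 draws guarantee 5 beech planks.

115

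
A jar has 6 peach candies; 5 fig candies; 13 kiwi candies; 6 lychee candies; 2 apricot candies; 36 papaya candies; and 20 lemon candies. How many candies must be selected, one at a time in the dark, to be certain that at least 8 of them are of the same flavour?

Pigeonhole: put each drawn candy into a box by flavour. The largest draw with every box below 8 takes min(count, 7) from each flavour; flavours with fewer than 7 contribute all they have.
Σ min(cᵢ, 7) = 6 + 5 + 7 + 6 + 2 + 7 + 7 = 40.
Draw number 40 + 1 = 41 must push one box to 8.

41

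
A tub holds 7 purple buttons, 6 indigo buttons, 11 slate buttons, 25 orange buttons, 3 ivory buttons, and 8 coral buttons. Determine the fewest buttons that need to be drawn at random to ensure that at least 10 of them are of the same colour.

43

The 6 colours are the holes; the buttons drawn are the pigeons.
To avoid 10 of any one colour, the worst case takes at most 9 of each colour, or every button of a colour that has fewer than 9.
That gives 7 + 6 + 9 + 9 + 3 + 8 = 42 buttons with no colour reaching 10.
The next button forces some colour to 10, so 42 + 1 = 43.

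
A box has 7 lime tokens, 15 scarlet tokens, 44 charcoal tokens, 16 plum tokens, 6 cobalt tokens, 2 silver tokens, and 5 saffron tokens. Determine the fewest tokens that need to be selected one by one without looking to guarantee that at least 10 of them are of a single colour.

48

Pigeonhole: put each drawn token into a box by colour. The largest draw with every box below 10 takes min(count, 9) from each colour; colours with fewer than 9 contribute all they have.
Σ min(cᵢ, 9) = 7 + 9 + 9 + 9 + 6 + 2 + 5 = 47.
Draw number 47 + 1 = 48 must push one box to 10.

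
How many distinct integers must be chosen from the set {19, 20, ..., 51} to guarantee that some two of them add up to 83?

Group the elements by complementary pair {x, 83−x}: {32,51}, {33,50}, {34,49}, …, giving 10 two-element pairs and 13 integers whose partner 83−x falls outside [19,51].
Treating each of those 23 groups as a pigeonhole, one can pick one integer per group — 23 integers — with no two summing to 83.
The 24th integer lands in an occupied pair, forcing a sum of 83.

24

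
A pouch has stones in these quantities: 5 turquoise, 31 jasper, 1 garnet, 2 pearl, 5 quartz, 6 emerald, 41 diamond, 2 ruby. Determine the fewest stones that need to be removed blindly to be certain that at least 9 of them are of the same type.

The 8 types are the holes; the stones drawn are the pigeons.
To avoid 9 of any one type, the worst case takes at most 8 of each type, or every stone of a type that has fewer than 8.
That gives 5 + 8 + 1 + 2 + 5 + 6 + 8 + 2 = 37 stones with no type reaching 9.
The next stone forces some type to 9, so 37 + 1 = 38.

38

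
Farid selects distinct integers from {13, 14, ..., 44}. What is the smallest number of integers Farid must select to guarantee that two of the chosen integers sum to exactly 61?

A set avoiding the sum 61 can contain at most one of each pair {x, 61−x}, plus the 4 elements whose complement lies outside the range.
The integers 13, …, 30 (18 of them) are such a set: any two sum to at least 13+14 = 27 and at most 29+30 = 59 < 61.
Any 19th integer completes one of the 14 pairs, so 19 choices force a sum of 61.

19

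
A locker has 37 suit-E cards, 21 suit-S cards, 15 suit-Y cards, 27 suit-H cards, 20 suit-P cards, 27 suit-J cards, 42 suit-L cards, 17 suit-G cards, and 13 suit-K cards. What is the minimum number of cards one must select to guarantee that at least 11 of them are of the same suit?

91

Put each drawn card into a box by suit. The largest draw with every box below 11 takes min(count, 10) from each suit.
Σ min(cᵢ, 10) = 10 + 10 + 10 + 10 + 10 + 10 + 10 + 10 + 10 = 90.
Draw number 90 + 1 = 91 must push one box to 11.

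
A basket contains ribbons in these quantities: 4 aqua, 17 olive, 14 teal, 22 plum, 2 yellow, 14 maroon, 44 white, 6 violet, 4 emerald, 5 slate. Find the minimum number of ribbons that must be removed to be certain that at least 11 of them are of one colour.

72

An adversary could hand out at most 10 ribbons per colour (5 colours run out sooner): 4 + 10 + 10 + 10 + 2 + 10 + 10 + 6 + 4 + 5 = 71 ribbons and still no colour has 11.
By pigeonhole, one more ribbon lands in a colour already at 10, so 72 draws are enough and 71 are not.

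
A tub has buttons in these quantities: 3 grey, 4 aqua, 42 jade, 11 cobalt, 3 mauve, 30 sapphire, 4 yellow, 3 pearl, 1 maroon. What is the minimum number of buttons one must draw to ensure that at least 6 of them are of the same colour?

34

Put each drawn button into a box by colour. The largest draw with every box below 6 takes min(count, 5) from each colour; colours with fewer than 5 contribute all they have.
Σ min(cᵢ, 5) = 3 + 4 + 5 + 5 + 3 + 5 + 4 + 3 + 1 = 33.
Draw number 33 + 1 = 34 must push one box to 6.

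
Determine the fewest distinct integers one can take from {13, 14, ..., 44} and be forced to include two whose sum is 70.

24

A set avoiding the sum 70 can contain at most one of each pair {x, 70−x}, plus the 14 elements whose complement lies outside the range or equal to its own complement.
The integers 13, …, 35 (23 of them) are such a set: any two sum to at least 13+14 = 27 and at most 34+35 = 69 < 70.
Any 24th integer completes one of the 9 pairs, so 24 choices force a sum of 70.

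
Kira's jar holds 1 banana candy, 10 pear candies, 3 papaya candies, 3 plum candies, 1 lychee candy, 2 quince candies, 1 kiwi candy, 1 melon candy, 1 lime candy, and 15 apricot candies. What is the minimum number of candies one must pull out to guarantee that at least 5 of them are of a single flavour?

By the pigeonhole principle, put each drawn candy into a box by flavour. The largest draw with every box below 5 takes min(count, 4) from each flavour; flavours with fewer than 4 contribute all they have.
Σ min(cᵢ, 4) = 1 + 4 + 3 + 3 + 1 + 2 + 1 + 1 + 1 + 4 = 21.
Draw number 21 + 1 = 22 must push one box to 5.

22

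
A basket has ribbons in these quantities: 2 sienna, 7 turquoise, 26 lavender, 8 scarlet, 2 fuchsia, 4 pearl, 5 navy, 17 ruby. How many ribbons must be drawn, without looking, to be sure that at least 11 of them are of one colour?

49

The 8 colours are the holes; the ribbons drawn are the pigeons.
To avoid 11 of any one colour, the worst case takes at most 10 of each colour, or every ribbon of a colour that has fewer than 10.
That gives 2 + 7 + 10 + 8 + 2 + 4 + 5 + 10 = 48 ribbons with no colour reaching 11.
The next ribbon forces some colour to 11, so 48 + 1 = 49.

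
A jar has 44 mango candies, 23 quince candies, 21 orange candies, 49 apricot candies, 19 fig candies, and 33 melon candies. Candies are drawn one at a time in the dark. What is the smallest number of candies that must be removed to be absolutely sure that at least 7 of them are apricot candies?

147

In the worst case for collecting apricot candies, every non-apricot candy comes out first.
There are 44 + 23 + 21 + 19 + 33 = 140 non-apricot candies altogether.
After those, each further candy must be apricot, so 140 + 7 = 147 draws guarantee 7 apricot candies.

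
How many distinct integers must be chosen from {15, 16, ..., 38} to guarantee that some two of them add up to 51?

14

Two chosen integers sum to 51 exactly when both halves of some pair {x, 51−x} with 15 ≤ x ≤ 51−x ≤ 36 are chosen — 11 such pairs.
The remaining 2 elements (those with no distinct partner in range) can never complete a 51-sum, so the worst case takes all of them and one from each pair: 2 + 11 = 13.
Pigeonhole: the 14th integer has to be the second member of some pair, so 13 + 1 = 14.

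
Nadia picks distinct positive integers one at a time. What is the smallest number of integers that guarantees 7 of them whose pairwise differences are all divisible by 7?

Integers whose pairwise differences are multiples of 7 are exactly those sharing a remainder mod 7. The 7 residue classes mod 7 are the pigeonholes.
With 42 integers one could put 6 in each residue class and have no class reach 7.
The 43rd integer pushes some class to 7, so 7·6 + 1 = 43.

43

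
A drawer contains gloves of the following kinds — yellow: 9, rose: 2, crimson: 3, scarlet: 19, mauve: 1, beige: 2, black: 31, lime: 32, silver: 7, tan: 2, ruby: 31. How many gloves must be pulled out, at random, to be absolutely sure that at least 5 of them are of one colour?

By the pigeonhole principle, put each drawn glove into a box by colour. The largest draw with every box below 5 takes min(count, 4) from each colour; colours with fewer than 4 contribute all they have.
Σ min(cᵢ, 4) = 4 + 2 + 3 + 4 + 1 + 2 + 4 + 4 + 4 + 2 + 4 = 34.
Draw number 34 + 1 = 35 must push one box to 5.

35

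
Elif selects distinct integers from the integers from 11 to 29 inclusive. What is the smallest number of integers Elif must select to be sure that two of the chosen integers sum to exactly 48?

Group the elements by complementary pair {x, 48−x}: {19,29}, {20,28}, {21,27}, …, giving 5 two-element pairs, the single value 24 (it cannot pair with itself since the integers are distinct), and 8 integers whose partner 48−x falls outside [11,29].
Pigeonhole: treating each of those 14 groups as a pigeonhole, one can pick one integer per group — 14 integers — with no two summing to 48.
The 15th integer lands in an occupied pair, forcing a sum of 48.

15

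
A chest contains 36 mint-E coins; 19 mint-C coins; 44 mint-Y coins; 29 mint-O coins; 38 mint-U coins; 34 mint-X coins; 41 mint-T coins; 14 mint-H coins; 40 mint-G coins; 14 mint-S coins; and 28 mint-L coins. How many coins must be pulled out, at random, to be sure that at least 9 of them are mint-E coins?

In the worst case for collecting mint-E coins, every non-mint-E coin comes out first.
There are 19 + 44 + 29 + 38 + 34 + 41 + 14 + 40 + 14 + 28 = 301 non-mint-E coins altogether.
After those, each further coin must be mint-E, so 301 + 9 = 310 draws guarantee 9 mint-E coins.

310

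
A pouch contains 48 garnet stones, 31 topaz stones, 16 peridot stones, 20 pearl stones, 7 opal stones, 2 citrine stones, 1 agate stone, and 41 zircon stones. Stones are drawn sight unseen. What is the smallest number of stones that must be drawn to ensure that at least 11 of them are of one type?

61

Pigeonhole: put each drawn stone into a box by type. The largest draw with every box below 11 takes min(count, 10) from each type; types with fewer than 10 contribute all they have.
Σ min(cᵢ, 10) = 10 + 10 + 10 + 10 + 7 + 2 + 1 + 10 = 60.
Draw number 60 + 1 = 61 must push one box to 11.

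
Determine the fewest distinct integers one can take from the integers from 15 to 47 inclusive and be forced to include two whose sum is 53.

A set avoiding the sum 53 can contain at most one of each pair {x, 53−x}, plus the 9 elements whose complement lies outside the range.
The integers 27, …, 47 (21 of them) are such a set: any two sum to at least 27+28 = 55 > 53.
Pigeonhole: any 22nd integer completes one of the 12 pairs, so 22 choices force a sum of 53.

22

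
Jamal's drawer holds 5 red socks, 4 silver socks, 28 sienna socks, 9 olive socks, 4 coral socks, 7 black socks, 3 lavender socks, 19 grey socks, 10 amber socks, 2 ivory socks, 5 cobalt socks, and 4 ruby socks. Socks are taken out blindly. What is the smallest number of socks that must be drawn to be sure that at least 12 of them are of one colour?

An adversary could hand out at most 11 socks per colour (10 colours run out sooner): 5 + 4 + 11 + 9 + 4 + 7 + 3 + 11 + 10 + 2 + 5 + 4 = 75 socks and still no colour has 12.
Pigeonhole: one more sock lands in a colour already at 11, so 76 draws are enough and 75 are not.

76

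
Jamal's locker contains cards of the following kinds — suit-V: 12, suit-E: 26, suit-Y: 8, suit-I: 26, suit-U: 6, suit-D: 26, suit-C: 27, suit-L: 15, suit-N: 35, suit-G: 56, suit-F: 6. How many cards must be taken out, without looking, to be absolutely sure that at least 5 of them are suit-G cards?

In the worst case for collecting suit-G cards, every non-suit-G card comes out first.
There are 12 + 26 + 8 + 26 + 6 + 26 + 27 + 15 + 35 + 6 = 187 non-suit-G cards altogether.
After those, each further card must be suit-G, so 187 + 5 = 192 draws guarantee 5 suit-G cards.

192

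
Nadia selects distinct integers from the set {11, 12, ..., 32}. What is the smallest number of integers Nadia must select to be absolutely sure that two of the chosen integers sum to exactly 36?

A set avoiding the sum 36 can contain at most one of each pair {x, 36−x}, plus the 8 elements whose complement lies outside the range or equal to its own complement.
The integers 18, …, 32 (15 of them) are such a set: any two sum to at least 18+19 = 37 > 36.
By the pigeonhole principle, any 16th integer completes one of the 7 pairs, so 16 choices force a sum of 36.

16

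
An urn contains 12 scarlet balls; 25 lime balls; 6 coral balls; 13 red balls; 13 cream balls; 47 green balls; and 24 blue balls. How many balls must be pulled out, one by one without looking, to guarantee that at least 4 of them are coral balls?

138

In the worst case for collecting coral balls, every non-coral ball comes out first.
There are 12 + 25 + 13 + 13 + 47 + 24 = 134 non-coral balls altogether.
After those, each further ball must be coral, so 134 + 4 = 138 draws guarantee 4 coral balls.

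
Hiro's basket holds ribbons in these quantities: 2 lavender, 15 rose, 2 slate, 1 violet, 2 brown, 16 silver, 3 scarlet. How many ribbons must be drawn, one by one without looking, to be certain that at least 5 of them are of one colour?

19

Pigeonhole: put each drawn ribbon into a box by colour. The largest draw with every box below 5 takes min(count, 4) from each colour; colours with fewer than 4 contribute all they have.
Σ min(cᵢ, 4) = 2 + 4 + 2 + 1 + 2 + 4 + 3 = 18.
Draw number 18 + 1 = 19 must push one box to 5.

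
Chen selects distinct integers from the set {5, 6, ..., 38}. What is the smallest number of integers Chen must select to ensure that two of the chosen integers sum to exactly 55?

24

Two chosen integers sum to 55 exactly when both halves of some pair {x, 55−x} with 17 ≤ x ≤ 55−x ≤ 38 are chosen — 11 such pairs.
The remaining 12 elements (those with no distinct partner in range) can never complete a 55-sum, so the worst case takes all of them and one from each pair: 12 + 11 = 23.
By the pigeonhole principle, the 24th integer has to be the second member of some pair, so 23 + 1 = 24.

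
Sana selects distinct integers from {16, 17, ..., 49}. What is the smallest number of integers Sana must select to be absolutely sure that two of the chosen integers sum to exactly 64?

19

Two chosen integers sum to 64 exactly when both halves of some pair {x, 64−x} with 16 ≤ x ≤ 64−x ≤ 48 are chosen — 16 such pairs.
The remaining 2 elements (those with no distinct partner in range) can never complete a 64-sum, so the worst case takes all of them and one from each pair: 2 + 16 = 18.
Pigeonhole: the 19th integer has to be the second member of some pair, so 18 + 1 = 19.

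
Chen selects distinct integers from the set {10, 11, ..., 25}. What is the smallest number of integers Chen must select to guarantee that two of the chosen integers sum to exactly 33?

10

Two chosen integers sum to 33 exactly when both halves of some pair {x, 33−x} with 10 ≤ x ≤ 33−x ≤ 23 are chosen — 7 such pairs.
The remaining 2 elements (those with no distinct partner in range) can never complete a 33-sum, so the worst case takes all of them and one from each pair: 2 + 7 = 9.
By the pigeonhole principle, the 10th integer has to be the second member of some pair, so 9 + 1 = 10.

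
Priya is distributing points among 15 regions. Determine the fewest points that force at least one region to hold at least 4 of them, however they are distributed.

46

With 45 points one could put exactly 3 in each of the 15 regions, and no region would reach 4.
One more point must land in a region that already has 3, giving it 4.
So 15 × 3 + 1 = 46 points are required.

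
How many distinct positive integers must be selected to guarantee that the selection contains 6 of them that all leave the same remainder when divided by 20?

101

By the pigeonhole principle, the 20 residue classes mod 20 are the pigeonholes.
With 100 integers one could put 5 in each residue class and have no class reach 6.
The 101st integer pushes some class to 6, so 20·5 + 1 = 101.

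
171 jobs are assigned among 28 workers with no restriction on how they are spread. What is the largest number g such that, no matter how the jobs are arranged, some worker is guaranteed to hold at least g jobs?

7

Pigeonhole: the 28 workers are the holes and the 171 jobs are the pigeons.
If every worker held at most 6 jobs, the total would be at most 28 × 6 = 168, which is less than 171.
So some worker holds at least ⌈171/28⌉ = 7 jobs.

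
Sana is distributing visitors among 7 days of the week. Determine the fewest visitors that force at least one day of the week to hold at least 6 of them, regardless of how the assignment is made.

With 35 visitors one could put exactly 5 in each of the 7 days of the week, and no day of the week would reach 6.
By pigeonhole, one more visitor must land in a day of the week that already has 5, giving it 6.
So 7 × 5 + 1 = 36 visitors are required.

36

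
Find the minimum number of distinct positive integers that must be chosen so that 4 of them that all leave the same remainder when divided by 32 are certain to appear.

By pigeonhole, the 32 residue classes mod 32 are the pigeonholes.
With 96 integers one could put 3 in each residue class and have no class reach 4.
The 97th integer pushes some class to 4, so 32·3 + 1 = 97.

97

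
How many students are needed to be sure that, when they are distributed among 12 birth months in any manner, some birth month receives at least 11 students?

With 120 students one could put exactly 10 in each of the 12 birth months, and no birth month would reach 11.
Pigeonhole: one more student must land in a birth month that already has 10, giving it 11.
So 12 × 10 + 1 = 121 students are required.

121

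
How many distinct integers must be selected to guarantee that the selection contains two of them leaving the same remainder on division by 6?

By the pigeonhole principle, the 6 residue classes mod 6 are the pigeonholes.
With 6 integers one could put 1 in each residue class and have no class reach 2.
The 7th integer pushes some class to 2, so 6·1 + 1 = 7.

7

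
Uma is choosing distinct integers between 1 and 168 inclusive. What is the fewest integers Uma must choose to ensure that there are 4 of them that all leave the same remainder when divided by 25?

Pigeonhole: the 25 residue classes mod 25 are the pigeonholes.
With 75 integers one could put 3 in each residue class and have no class reach 4.
The 76th integer pushes some class to 4, so 25·3 + 1 = 76.

76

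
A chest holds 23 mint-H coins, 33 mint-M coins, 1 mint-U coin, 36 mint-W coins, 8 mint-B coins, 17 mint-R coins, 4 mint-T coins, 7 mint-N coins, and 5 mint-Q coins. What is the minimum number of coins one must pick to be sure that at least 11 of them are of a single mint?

An adversary could hand out at most 10 coins per mint (5 mints run out sooner): 10 + 10 + 1 + 10 + 8 + 10 + 4 + 7 + 5 = 65 coins and still no mint has 11.
Pigeonhole: one more coin lands in a mint already at 10, so 66 draws are enough and 65 are not.

66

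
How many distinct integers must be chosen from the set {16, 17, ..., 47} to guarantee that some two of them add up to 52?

Group the elements by complementary pair {x, 52−x}: {16,36}, {17,35}, {18,34}, …, giving 10 two-element pairs, the single value 26 (it cannot pair with itself since the integers are distinct), and 11 integers whose partner 52−x falls outside [16,47].
By pigeonhole, treating each of those 22 groups as a pigeonhole, one can pick one integer per group — 22 integers — with no two summing to 52.
The 23rd integer lands in an occupied pair, forcing a sum of 52.

23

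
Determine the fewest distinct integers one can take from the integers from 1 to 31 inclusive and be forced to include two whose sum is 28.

Group the elements by complementary pair {x, 28−x}: {1,27}, {2,26}, {3,25}, …, giving 13 two-element pairs, the single value 14 (it cannot pair with itself since the integers are distinct), and 4 integers whose partner 28−x falls outside [1,31].
By pigeonhole, treating each of those 18 groups as a pigeonhole, one can pick one integer per group — 18 integers — with no two summing to 28.
The 19th integer lands in an occupied pair, forcing a sum of 28.

19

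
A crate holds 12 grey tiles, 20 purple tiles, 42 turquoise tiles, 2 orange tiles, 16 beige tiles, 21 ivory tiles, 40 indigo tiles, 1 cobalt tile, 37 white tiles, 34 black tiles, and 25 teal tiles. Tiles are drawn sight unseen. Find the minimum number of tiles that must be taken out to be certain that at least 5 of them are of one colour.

An adversary could hand out at most 4 tiles per colour (orange, cobalt run out sooner): 4 + 4 + 4 + 2 + 4 + 4 + 4 + 1 + 4 + 4 + 4 = 39 tiles and still no colour has 5.
Pigeonhole: one more tile lands in a colour already at 4, so 40 draws are enough and 39 are not.

40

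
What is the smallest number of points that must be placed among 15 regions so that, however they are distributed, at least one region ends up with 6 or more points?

76

With 75 points one could put exactly 5 in each of the 15 regions, and no region would reach 6.
By pigeonhole, one more point must land in a region that already has 5, giving it 6.
So 15 × 5 + 1 = 76 points are required.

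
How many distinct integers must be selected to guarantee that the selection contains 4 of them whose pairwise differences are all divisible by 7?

22

Integers whose pairwise differences are multiples of 7 are exactly those sharing a remainder mod 7. The 7 residue classes mod 7 are the pigeonholes.
With 21 integers one could put 3 in each residue class and have no class reach 4.
The 22nd integer pushes some class to 4, so 7·3 + 1 = 22.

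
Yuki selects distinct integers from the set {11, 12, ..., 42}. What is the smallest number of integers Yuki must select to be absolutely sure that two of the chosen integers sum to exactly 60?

Two chosen integers sum to 60 exactly when both halves of some pair {x, 60−x} with 18 ≤ x ≤ 60−x ≤ 42 are chosen — 12 such pairs.
The remaining 8 elements (those with no distinct partner in range) can never complete a 60-sum, so the worst case takes all of them and one from each pair: 8 + 12 = 20.
By the pigeonhole principle, the 21st integer has to be the second member of some pair, so 20 + 1 = 21.

21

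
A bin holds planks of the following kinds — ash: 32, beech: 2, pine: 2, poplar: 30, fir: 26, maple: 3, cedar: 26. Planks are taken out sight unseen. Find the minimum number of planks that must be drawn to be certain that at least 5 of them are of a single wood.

An adversary could hand out at most 4 planks per wood (beech, pine, maple run out sooner): 4 + 2 + 2 + 4 + 4 + 3 + 4 = 23 planks and still no wood has 5.
By the pigeonhole principle, one more plank lands in a wood already at 4, so 24 draws are enough and 23 are not.

24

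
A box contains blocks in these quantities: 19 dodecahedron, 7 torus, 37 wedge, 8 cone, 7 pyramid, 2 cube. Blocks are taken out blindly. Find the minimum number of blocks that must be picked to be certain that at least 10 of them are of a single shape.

43

An adversary could hand out at most 9 blocks per shape (4 shapes run out sooner): 9 + 7 + 9 + 8 + 7 + 2 = 42 blocks and still no shape has 10.
By pigeonhole, one more block lands in a shape already at 9, so 43 draws are enough and 42 are not.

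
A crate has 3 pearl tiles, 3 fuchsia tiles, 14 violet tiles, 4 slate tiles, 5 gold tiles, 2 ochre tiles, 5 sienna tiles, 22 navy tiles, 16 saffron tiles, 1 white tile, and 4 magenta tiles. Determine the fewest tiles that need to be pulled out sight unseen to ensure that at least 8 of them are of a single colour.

An adversary could hand out at most 7 tiles per colour (8 colours run out sooner): 3 + 3 + 7 + 4 + 5 + 2 + 5 + 7 + 7 + 1 + 4 = 48 tiles and still no colour has 8.
One more tile lands in a colour already at 7, so 49 draws are enough and 48 are not.

49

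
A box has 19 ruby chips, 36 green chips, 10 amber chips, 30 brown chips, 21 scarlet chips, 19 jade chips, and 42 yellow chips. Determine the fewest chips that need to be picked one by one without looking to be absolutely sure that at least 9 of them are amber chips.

In the worst case for collecting amber chips, every non-amber chip comes out first.
There are 19 + 36 + 30 + 21 + 19 + 42 = 167 non-amber chips altogether.
After those, each further chip must be amber, so 167 + 9 = 176 draws guarantee 9 amber chips.

176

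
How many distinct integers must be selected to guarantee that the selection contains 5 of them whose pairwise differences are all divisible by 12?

Integers whose pairwise differences are multiples of 12 are exactly those sharing a remainder mod 12. The 12 residue classes mod 12 are the pigeonholes.
With 48 integers one could put 4 in each residue class and have no class reach 5.
The 49th integer pushes some class to 5, so 12·4 + 1 = 49.

49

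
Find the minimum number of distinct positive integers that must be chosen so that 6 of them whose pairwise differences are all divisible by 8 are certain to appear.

Integers whose pairwise differences are multiples of 8 are exactly those sharing a remainder mod 8. The 8 residue classes mod 8 are the pigeonholes.
With 40 integers one could put 5 in each residue class and have no class reach 6.
The 41st integer pushes some class to 6, so 8·5 + 1 = 41.

41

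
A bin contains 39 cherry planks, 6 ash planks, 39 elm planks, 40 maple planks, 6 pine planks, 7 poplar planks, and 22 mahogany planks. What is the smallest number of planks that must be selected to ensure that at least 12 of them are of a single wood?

By pigeonhole, the 7 woods are the holes; the planks drawn are the pigeons.
To avoid 12 of any one wood, the worst case takes at most 11 of each wood, or every plank of a wood that has fewer than 11.
That gives 11 + 6 + 11 + 11 + 6 + 7 + 11 = 63 planks with no wood reaching 12.
The next plank forces some wood to 12, so 63 + 1 = 64.

64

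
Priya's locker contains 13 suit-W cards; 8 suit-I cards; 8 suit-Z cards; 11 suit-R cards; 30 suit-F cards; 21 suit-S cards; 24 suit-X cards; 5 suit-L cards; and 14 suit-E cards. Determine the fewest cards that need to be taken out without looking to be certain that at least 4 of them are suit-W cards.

In the worst case for collecting suit-W cards, every non-suit-W card comes out first.
There are 8 + 8 + 11 + 30 + 21 + 24 + 5 + 14 = 121 non-suit-W cards altogether.
After those, each further card must be suit-W, so 121 + 4 = 125 draws guarantee 4 suit-W cards.

125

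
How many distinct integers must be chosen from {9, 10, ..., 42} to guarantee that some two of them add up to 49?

19

A set avoiding the sum 49 can contain at most one of each pair {x, 49−x}, plus the 2 elements whose complement lies outside the range.
The integers 25, …, 42 (18 of them) are such a set: any two sum to at least 25+26 = 51 > 49.
Any 19th integer completes one of the 16 pairs, so 19 choices force a sum of 49.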